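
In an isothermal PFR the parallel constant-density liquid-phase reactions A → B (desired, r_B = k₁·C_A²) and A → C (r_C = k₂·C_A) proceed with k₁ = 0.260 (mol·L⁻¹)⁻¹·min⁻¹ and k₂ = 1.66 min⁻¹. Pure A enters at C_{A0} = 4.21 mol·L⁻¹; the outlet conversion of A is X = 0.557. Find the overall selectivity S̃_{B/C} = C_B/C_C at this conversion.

C_A = C_{A0}(1−X) = 1.865 mol·L⁻¹.
Along a PFR/batch, dC_C/dC_A = −r_C/(r_B+r_C) = −k₂/(k₂+k₁·C_A).
Integrating from C_{A0} to C_A: C_C = (1.66/0.260)·ln[(1.66+0.260·4.21)/(1.66+0.260·1.87)] = 6.385·ln(2.755/2.145) = 1.597 mol·L⁻¹.
Then C_B = (C_{A0}−C_A) − C_C = 2.345 − 1.597 = 0.7477 mol·L⁻¹.
S̃_{B/C} = C_B/C_C = 0.7477/1.597 = 0.468.

0.468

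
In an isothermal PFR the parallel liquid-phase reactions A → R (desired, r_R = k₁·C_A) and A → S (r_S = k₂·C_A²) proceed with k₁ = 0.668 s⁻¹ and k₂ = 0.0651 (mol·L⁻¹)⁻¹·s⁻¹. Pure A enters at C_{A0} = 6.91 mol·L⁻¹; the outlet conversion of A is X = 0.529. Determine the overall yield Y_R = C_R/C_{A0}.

C_A = C_{A0}(1−X) = 3.255 mol·L⁻¹.
Along a PFR/batch, dC_R/dC_A = −r_R/(r_R+r_S) = −k₁/(k₁+k₂·C_A).
Integrating from C_{A0} to C_A: C_R = (0.668/0.0651)·ln[(0.668+0.0651·6.91)/(0.668+0.0651·3.25)] = 10.26·ln(1.118/0.8799) = 2.456 mol·L⁻¹.
Y_R = C_R/C_{A0} = 2.456/6.91 = 0.355.

0.355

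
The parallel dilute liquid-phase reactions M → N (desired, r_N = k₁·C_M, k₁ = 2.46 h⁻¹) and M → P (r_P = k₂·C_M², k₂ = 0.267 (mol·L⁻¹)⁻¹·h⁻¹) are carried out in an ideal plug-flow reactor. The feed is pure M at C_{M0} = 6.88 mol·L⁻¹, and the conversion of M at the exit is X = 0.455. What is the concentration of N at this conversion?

1.99 mol·L⁻¹

C_M = C_{M0}(1−X) = 3.750 mol·L⁻¹.
Along a PFR/batch, dC_N/dC_M = −r_N/(r_N+r_P) = −k₁/(k₁+k₂·C_M).
Integrating from C_{M0} to C_M: C_N = (2.46/0.267)·ln[(2.46+0.267·6.88)/(2.46+0.267·3.75)] = 9.213·ln(4.297/3.461) = 1.993 mol·L⁻¹.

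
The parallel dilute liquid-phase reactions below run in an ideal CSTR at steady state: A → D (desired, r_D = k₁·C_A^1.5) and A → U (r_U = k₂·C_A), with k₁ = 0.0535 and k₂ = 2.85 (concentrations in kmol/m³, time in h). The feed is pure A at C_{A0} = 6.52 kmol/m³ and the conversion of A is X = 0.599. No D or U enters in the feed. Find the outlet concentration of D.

Exit C_A = C_{A0}(1−X) = 6.52×0.401 = 2.615 kmol/m³.
Rates in a CSTR are evaluated at the outlet concentration: r_D = 0.0535×2.615^1.5 = 0.2262, r_U = 2.85×2.615 = 7.451.
Fraction of consumed A going to D: r_D/(r_D+r_U) = 0.02946.
C_D = 0.02946·C_{A0}·X = 0.02946×6.52×0.599 = 0.115 kmol/m³.

0.115 kmol/m³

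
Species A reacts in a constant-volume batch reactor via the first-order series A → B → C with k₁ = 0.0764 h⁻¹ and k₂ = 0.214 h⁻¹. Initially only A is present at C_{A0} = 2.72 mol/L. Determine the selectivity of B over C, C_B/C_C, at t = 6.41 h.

The intermediate concentration in a first-order A→B→C sequence is C_B = k₁C_{A0}(e^(−k₁t) − e^(−k₂t))/(k₂−k₁).
e^(−k₁t) = e^(−0.0764×6.41) = e^(−0.4897) = 0.6128; e^(−k₂t) = e^(−1.372) = 0.2537.
C_B = 0.0764×2.72/(0.214−0.0764) × (0.6128−0.2537) = 1.510×0.3591 = 0.5424 mol/L.
C_A = C_{A0}e^(−k₁t) = 1.667 mol/L, so C_C = C_{A0}−C_A−C_B = 0.5108 mol/L; C_B/C_C = 1.06.

1.06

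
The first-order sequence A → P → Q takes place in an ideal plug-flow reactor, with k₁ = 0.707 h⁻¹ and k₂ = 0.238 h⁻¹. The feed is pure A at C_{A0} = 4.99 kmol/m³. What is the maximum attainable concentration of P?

Evaluating C_P at τ_opt = ln(k₂/k₁)/(k₂−k₁) gives C_{P,max}/C_{A0} = (k₁/k₂)^[k₂/(k₂−k₁)].
= (0.707/0.238)^(0.238/(0.238−0.707)) = (2.971)^(-0.5075) = 0.5755.
C_{P,max} = 0.5755×4.99 = 2.87 kmol/m³.

2.87 kmol/m³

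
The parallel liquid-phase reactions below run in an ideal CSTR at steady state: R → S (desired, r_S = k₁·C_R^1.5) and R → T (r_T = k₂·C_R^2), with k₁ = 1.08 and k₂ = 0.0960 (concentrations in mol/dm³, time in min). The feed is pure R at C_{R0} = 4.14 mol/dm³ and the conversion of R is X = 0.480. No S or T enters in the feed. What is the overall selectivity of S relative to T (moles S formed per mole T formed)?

Exit C_R = C_{R0}(1−X) = 4.14×0.520 = 2.153 mol/dm³.
A CSTR operates uniformly at the exit composition, giving r_S = 3.411 and r_T = 0.4449 (each k·C_R^n at C_R = 2.153).
Overall selectivity = C_S/C_T = r_Sτ/(r_Tτ) = r_S/r_T = 7.67.

7.67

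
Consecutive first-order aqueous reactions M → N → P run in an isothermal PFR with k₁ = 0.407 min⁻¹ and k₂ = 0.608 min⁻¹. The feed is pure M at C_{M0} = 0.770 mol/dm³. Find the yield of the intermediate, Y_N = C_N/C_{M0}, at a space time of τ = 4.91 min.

For first-order series with pure M initially, C_N(τ) = k₁C_{M0}/(k₂−k₁)·(e^(−k₁τ) − e^(−k₂τ)).
e^(−k₁τ) = e^(−0.407×4.91) = e^(−1.998) = 0.1356; e^(−k₂τ) = e^(−2.985) = 0.05053.
C_N = 0.407×0.770/(0.608−0.407) × (0.1356−0.05053) = 1.559×0.08503 = 0.1326 mol/dm³.
Y_N = C_N/C_{M0} = 0.1326/0.770 = 0.172.

0.172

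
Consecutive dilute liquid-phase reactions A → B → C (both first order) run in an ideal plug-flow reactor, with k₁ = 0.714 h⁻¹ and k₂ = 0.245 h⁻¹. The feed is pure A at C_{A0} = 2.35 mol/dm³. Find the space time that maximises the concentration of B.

The intermediate peaks when r₁ = r₂, i.e. k₁e^(−k₁τ) = k₂e^(−k₂τ), giving τ_opt = ln(k₂/k₁)/(k₂−k₁).
= ln(0.245/0.714)/(0.245−0.714) = ln(0.3431)/-0.4690 = -1.070/-0.4690 = 2.28 h.

2.28 h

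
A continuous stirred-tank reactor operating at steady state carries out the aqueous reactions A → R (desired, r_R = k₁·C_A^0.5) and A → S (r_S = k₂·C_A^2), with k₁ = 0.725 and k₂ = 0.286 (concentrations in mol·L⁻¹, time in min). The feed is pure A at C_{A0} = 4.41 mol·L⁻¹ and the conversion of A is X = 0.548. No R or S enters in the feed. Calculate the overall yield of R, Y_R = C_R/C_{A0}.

0.260

Exit C_A = C_{A0}(1−X) = 4.41×0.452 = 1.993 mol·L⁻¹.
A CSTR operates uniformly at the exit composition, giving r_R = 1.024 and r_S = 1.136 (each k·C_A^n at C_A = 1.993).
Fraction of consumed A going to R: r_R/(r_R+r_S) = 0.4739.
C_R = 0.4739·C_{A0}·X = 0.4739×4.41×0.548 = 1.15 mol·L⁻¹; Y_R = C_R/C_{A0} = 0.260.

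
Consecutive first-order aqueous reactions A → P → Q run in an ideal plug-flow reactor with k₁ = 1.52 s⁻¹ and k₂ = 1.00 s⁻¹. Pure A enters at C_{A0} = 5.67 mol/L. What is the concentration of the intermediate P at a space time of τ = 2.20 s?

For first-order series with pure A initially, C_P(τ) = k₁C_{A0}/(k₂−k₁)·(e^(−k₁τ) − e^(−k₂τ)).
e^(−k₁τ) = e^(−1.52×2.20) = e^(−3.344) = 0.03530; e^(−k₂τ) = e^(−2.200) = 0.1108.
C_P = 1.52×5.67/(1.00−1.52) × (0.03530−0.1108) = (-16.57)×(-0.07551) = 1.251 mol/L.

1.25 mol/L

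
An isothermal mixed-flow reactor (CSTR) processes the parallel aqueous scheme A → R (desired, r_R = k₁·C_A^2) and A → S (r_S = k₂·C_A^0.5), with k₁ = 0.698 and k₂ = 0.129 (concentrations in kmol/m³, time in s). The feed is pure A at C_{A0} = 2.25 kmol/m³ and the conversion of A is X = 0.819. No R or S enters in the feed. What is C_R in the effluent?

1.08 kmol/m³

Exit C_A = C_{A0}(1−X) = 2.25×0.181 = 0.4073 kmol/m³.
Rates in a CSTR are evaluated at the outlet concentration: r_R = 0.698×0.4073^2 = 0.1158, r_S = 0.129×0.4073^0.5 = 0.08232.
Fraction of consumed A going to R: r_R/(r_R+r_S) = 0.5844.
C_R = 0.5844·C_{A0}·X = 0.5844×2.25×0.819 = 1.08 kmol/m³.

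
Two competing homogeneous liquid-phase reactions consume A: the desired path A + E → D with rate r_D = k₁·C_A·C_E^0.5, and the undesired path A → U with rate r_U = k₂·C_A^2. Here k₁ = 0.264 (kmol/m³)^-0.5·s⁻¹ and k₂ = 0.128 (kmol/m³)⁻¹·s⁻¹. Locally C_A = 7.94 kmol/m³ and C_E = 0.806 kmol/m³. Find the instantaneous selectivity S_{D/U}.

0.233

S_{D/U} = r_D/r_U = (k₁·C_A·C_E^0.5)/(k₂·C_A^2) = (k₁/k₂)·C_A⁻¹·C_E^0.5.
= (0.264×7.940×0.8060^0.5) / (0.128×7.940^2) = 1.882/8.070 = 0.233.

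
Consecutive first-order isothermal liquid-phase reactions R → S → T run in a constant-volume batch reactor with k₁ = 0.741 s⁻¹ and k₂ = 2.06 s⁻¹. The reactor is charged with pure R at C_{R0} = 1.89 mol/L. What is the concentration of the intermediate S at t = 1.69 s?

For first-order series with pure R initially, C_S(t) = k₁C_{R0}/(k₂−k₁)·(e^(−k₁t) − e^(−k₂t)).
e^(−k₁t) = e^(−0.741×1.69) = e^(−1.252) = 0.2858; e^(−k₂t) = e^(−3.481) = 0.03076.
C_S = 0.741×1.89/(2.06−0.741) × (0.2858−0.03076) = 1.062×0.2551 = 0.2708 mol/L.

0.271 mol/L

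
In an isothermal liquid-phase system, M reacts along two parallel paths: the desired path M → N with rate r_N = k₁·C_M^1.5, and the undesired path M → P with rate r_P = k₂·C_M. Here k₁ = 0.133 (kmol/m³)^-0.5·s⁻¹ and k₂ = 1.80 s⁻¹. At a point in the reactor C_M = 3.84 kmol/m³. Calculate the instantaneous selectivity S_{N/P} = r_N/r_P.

S_{N/P} = r_N/r_P = (k₁·C_M^1.5)/(k₂·C_M) = (k₁/k₂)·C_M^0.5.
= (0.133×3.840^1.5) / (1.80×3.840) = 1.001/6.912 = 0.145.
Since the desired path is higher order in M, keeping C_M high (PFR or concentrated feed) favours N.

0.145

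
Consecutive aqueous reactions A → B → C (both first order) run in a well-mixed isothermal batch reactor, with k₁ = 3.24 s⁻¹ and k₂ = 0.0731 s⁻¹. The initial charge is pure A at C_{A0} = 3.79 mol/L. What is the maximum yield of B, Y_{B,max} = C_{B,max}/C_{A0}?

0.916

At the optimum, C_{B,max}/C_{A0} = (k₁/k₂)^[k₂/(k₂−k₁)].
= (3.24/0.0731)^(0.0731/(0.0731−3.24)) = (44.32)^(-0.02308) = 0.9162.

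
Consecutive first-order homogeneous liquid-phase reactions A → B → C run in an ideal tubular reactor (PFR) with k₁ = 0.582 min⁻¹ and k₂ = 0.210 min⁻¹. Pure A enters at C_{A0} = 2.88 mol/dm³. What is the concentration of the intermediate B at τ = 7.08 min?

The intermediate concentration in a first-order A→B→C sequence is C_B = k₁C_{A0}(e^(−k₁τ) − e^(−k₂τ))/(k₂−k₁).
e^(−k₁τ) = e^(−0.582×7.08) = e^(−4.121) = 0.01624; e^(−k₂τ) = e^(−1.487) = 0.2261.
C_B = 0.582×2.88/(0.210−0.582) × (0.01624−0.2261) = (-4.506)×(-0.2099) = 0.9456 mol/dm³.

0.946 mol/dm³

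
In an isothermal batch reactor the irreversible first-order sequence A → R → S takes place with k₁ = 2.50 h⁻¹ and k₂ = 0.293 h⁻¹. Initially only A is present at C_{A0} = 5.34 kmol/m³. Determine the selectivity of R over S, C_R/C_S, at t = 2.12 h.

For first-order series with pure A initially, C_R(t) = k₁C_{A0}/(k₂−k₁)·(e^(−k₁t) − e^(−k₂t)).
e^(−k₁t) = e^(−2.50×2.12) = e^(−5.300) = 0.004992; e^(−k₂t) = e^(−0.6212) = 0.5373.
C_R = 2.50×5.34/(0.293−2.50) × (0.004992−0.5373) = (-6.049)×(-0.5323) = 3.220 kmol/m³.
C_A = C_{A0}e^(−k₁t) = 0.02666 kmol/m³, so C_S = C_{A0}−C_A−C_R = 2.093 kmol/m³; C_R/C_S = 1.54.

1.54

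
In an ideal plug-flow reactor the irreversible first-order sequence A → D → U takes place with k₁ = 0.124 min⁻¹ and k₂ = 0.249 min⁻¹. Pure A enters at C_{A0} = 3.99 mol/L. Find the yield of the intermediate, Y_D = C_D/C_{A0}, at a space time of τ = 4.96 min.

The intermediate concentration in a first-order A→B→C sequence is C_D = k₁C_{A0}(e^(−k₁τ) − e^(−k₂τ))/(k₂−k₁).
e^(−k₁τ) = e^(−0.124×4.96) = e^(−0.6150) = 0.5406; e^(−k₂τ) = e^(−1.235) = 0.2908.
C_D = 0.124×3.99/(0.249−0.124) × (0.5406−0.2908) = 3.958×0.2498 = 0.9887 mol/L.
Y_D = C_D/C_{A0} = 0.9887/3.99 = 0.248.

0.248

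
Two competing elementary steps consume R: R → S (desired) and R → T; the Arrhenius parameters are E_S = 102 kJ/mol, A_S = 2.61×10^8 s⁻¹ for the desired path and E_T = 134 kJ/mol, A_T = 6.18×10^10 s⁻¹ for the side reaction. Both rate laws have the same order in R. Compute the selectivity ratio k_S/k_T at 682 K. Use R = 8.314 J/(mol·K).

With equal orders, S_{S/T} = k_S/k_T = (A_S/A_T)·exp[(E_T−E_S)/(RT)].
(E_T−E_S)/(RT) = (134−102)×10³/(8.314×682) = 32000/5670 = 5.644.
k_S/k_T = (2.61×10^8/6.18×10^10)·exp(5.644) = 0.004223 × 282.5 = 1.19.
Since E_S < E_T, lowering the temperature improves selectivity toward S.

1.19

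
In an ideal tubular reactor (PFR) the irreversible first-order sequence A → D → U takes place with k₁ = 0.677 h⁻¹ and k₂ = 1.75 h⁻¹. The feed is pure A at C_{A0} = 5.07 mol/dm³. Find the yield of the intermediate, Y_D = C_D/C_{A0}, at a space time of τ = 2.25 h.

0.125

The intermediate concentration in a first-order A→B→C sequence is C_D = k₁C_{A0}(e^(−k₁τ) − e^(−k₂τ))/(k₂−k₁).
e^(−k₁τ) = e^(−0.677×2.25) = e^(−1.523) = 0.2180; e^(−k₂τ) = e^(−3.938) = 0.01950.
C_D = 0.677×5.07/(1.75−0.677) × (0.2180−0.01950) = 3.199×0.1985 = 0.6350 mol/dm³.
Y_D = C_D/C_{A0} = 0.6350/5.07 = 0.125.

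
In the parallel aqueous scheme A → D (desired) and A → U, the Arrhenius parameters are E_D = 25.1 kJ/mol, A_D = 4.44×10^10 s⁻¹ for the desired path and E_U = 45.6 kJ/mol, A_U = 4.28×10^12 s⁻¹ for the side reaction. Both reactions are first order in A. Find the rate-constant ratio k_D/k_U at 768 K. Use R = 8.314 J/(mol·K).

With equal orders, S_{D/U} = k_D/k_U = (A_D/A_U)·exp[(E_U−E_D)/(RT)].
(E_U−E_D)/(RT) = (45.6−25.1)×10³/(8.314×768) = 20500/6385 = 3.211.
k_D/k_U = (4.44×10^10/4.28×10^12)·exp(3.211) = 0.01037 × 24.79 = 0.257.

0.257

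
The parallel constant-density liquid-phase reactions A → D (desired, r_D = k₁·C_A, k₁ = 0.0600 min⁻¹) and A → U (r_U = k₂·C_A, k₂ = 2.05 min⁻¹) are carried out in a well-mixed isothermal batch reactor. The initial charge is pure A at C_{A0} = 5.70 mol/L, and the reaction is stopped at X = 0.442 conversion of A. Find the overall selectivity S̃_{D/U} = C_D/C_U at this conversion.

C_A = C_{A0}(1−X) = 3.181 mol/L.
Both paths are first order in A, so the instantaneous fraction to D is constant: dC_D/d(−C_A) = k₁/(k₁+k₂) = 0.02844.
C_D = 0.02844·(C_{A0}−C_A) = 0.02844×2.519 = 0.0716 mol/L.
C_U = (C_{A0}−C_A)−C_D = 2.448 mol/L; S̃_{D/U} = 0.07164/2.448 = 0.0293.

0.0293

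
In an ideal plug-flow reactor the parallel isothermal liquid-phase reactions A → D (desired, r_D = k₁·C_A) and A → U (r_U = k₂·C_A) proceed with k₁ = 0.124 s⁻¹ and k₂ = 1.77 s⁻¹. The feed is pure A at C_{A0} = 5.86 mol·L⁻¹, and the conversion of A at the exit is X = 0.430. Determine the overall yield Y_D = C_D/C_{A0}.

0.0282

C_A = C_{A0}(1−X) = 3.340 mol·L⁻¹.
Both paths are first order in A, so the instantaneous fraction to D is constant: dC_D/d(−C_A) = k₁/(k₁+k₂) = 0.06547.
C_D = 0.06547·(C_{A0}−C_A) = 0.06547×2.520 = 0.165 mol·L⁻¹.
Y_D = C_D/C_{A0} = 0.1650/5.86 = 0.0282.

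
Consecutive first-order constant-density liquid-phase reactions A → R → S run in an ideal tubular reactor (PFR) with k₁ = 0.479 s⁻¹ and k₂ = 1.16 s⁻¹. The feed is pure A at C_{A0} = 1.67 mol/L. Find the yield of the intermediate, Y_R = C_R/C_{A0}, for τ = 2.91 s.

0.150

For first-order series with pure A initially, C_R(τ) = k₁C_{A0}/(k₂−k₁)·(e^(−k₁τ) − e^(−k₂τ)).
e^(−k₁τ) = e^(−0.479×2.91) = e^(−1.394) = 0.2481; e^(−k₂τ) = e^(−3.376) = 0.03420.
C_R = 0.479×1.67/(1.16−0.479) × (0.2481−0.03420) = 1.175×0.2139 = 0.2513 mol/L.
Y_R = C_R/C_{A0} = 0.2513/1.67 = 0.150.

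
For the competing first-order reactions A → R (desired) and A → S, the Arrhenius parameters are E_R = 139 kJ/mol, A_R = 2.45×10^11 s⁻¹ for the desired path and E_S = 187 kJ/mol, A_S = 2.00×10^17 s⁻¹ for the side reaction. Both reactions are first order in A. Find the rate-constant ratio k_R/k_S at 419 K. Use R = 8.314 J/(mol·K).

1.18

k_R/k_S = (A_R/A_S)·exp[−(E_R−E_S)/(RT)] = (A_R/A_S)·exp[(E_S−E_R)/(RT)].
(E_S−E_R)/(RT) = (187−139)×10³/(8.314×419) = 48000/3484 = 13.78.
k_R/k_S = (2.45×10^11/2.00×10^17)·exp(13.78) = 1.225×10^-6 × 9.641×10^5 = 1.18.
Since E_R < E_S, lowering the temperature improves selectivity toward R.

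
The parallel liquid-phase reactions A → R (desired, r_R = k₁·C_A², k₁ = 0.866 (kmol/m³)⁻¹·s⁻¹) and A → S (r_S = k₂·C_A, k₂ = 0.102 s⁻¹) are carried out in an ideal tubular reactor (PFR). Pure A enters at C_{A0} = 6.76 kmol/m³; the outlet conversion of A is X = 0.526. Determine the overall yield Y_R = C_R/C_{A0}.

C_A = C_{A0}(1−X) = 3.204 kmol/m³.
Along a PFR/batch, dC_S/dC_A = −r_S/(r_R+r_S) = −k₂/(k₂+k₁·C_A).
Integrating from C_{A0} to C_A: C_S = (0.102/0.866)·ln[(0.102+0.866·6.76)/(0.102+0.866·3.20)] = 0.1178·ln(5.956/2.877) = 0.08571 kmol/m³.
Then C_R = (C_{A0}−C_A) − C_S = 3.556 − 0.08571 = 3.470 kmol/m³.
Y_R = C_R/C_{A0} = 3.470/6.76 = 0.513.

0.513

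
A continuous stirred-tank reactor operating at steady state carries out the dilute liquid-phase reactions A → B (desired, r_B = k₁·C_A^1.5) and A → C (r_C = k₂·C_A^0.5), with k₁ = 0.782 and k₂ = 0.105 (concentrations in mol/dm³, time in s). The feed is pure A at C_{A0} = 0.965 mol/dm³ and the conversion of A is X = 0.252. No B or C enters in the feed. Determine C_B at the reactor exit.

Exit C_A = C_{A0}(1−X) = 0.965×0.748 = 0.7218 mol/dm³.
A CSTR operates uniformly at the exit composition, giving r_B = 0.4796 and r_C = 0.08921 (each k·C_A^n at C_A = 0.7218).
Fraction of consumed A going to B: r_B/(r_B+r_C) = 0.8432.
C_B = 0.8432·C_{A0}·X = 0.8432×0.965×0.252 = 0.205 mol/dm³.

0.205 mol/dm³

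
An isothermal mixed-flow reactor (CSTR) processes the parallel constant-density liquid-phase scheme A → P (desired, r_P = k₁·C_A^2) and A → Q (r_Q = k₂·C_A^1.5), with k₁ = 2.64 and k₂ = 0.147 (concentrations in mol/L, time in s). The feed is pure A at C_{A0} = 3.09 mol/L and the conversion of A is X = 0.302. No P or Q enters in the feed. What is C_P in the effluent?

0.899 mol/L

Exit C_A = C_{A0}(1−X) = 3.09×0.698 = 2.157 mol/L.
Rates in a CSTR are evaluated at the outlet concentration: r_P = 2.64×2.157^2 = 12.28, r_Q = 0.147×2.157^1.5 = 0.4656.
Fraction of consumed A going to P: r_P/(r_P+r_Q) = 0.9635.
C_P = 0.9635·C_{A0}·X = 0.9635×3.09×0.302 = 0.899 mol/L.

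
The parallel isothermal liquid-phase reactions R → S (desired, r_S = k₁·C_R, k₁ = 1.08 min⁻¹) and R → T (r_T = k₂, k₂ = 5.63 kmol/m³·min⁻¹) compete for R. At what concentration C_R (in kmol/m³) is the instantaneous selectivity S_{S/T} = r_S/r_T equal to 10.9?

56.8 kmol/m³

S_{S/T} = (k₁/k₂)·C_R ⇒ C_R = S·k₂/k₁.
= 10.9×5.63/1.08 = 56.8 kmol/m³.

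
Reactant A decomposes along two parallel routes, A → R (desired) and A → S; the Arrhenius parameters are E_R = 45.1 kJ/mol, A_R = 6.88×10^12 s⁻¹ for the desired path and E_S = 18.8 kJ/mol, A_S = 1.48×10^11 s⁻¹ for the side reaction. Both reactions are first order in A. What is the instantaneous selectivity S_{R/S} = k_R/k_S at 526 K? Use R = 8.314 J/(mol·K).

0.114

Since both paths have the same order in A, the concentration cancels and S_{R/S} = k_R/k_S = (A_R/A_S)·exp[(E_S−E_R)/(RT)].
(E_S−E_R)/(RT) = (18.8−45.1)×10³/(8.314×526) = -26300/4373 = -6.014.
k_R/k_S = (6.88×10^12/1.48×10^11)·exp(-6.014) = 46.49 × 0.002444 = 0.114.
Since E_R > E_S, raising the temperature improves selectivity toward R.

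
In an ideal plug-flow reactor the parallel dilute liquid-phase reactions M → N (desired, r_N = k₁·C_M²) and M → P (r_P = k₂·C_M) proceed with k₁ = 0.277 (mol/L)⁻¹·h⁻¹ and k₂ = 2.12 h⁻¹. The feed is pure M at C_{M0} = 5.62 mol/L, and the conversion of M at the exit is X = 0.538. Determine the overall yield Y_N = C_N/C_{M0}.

C_M = C_{M0}(1−X) = 2.596 mol/L.
Along a PFR/batch, dC_P/dC_M = −r_P/(r_N+r_P) = −k₂/(k₂+k₁·C_M).
Integrating from C_{M0} to C_M: C_P = (2.12/0.277)·ln[(2.12+0.277·5.62)/(2.12+0.277·2.60)] = 7.653·ln(3.677/2.839) = 1.978 mol/L.
Then C_N = (C_{M0}−C_M) − C_P = 3.024 − 1.978 = 1.045 mol/L.
Y_N = C_N/C_{M0} = 1.045/5.62 = 0.186.

0.186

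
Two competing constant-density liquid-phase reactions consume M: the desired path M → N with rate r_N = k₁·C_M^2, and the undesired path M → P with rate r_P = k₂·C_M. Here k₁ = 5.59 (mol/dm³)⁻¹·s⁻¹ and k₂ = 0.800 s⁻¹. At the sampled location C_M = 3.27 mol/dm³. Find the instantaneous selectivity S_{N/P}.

22.8

S_{N/P} = r_N/r_P = (k₁·C_M^2)/(k₂·C_M) = (k₁/k₂)·C_M.
= (5.59×3.270^2) / (0.800×3.270) = 59.77/2.616 = 22.8.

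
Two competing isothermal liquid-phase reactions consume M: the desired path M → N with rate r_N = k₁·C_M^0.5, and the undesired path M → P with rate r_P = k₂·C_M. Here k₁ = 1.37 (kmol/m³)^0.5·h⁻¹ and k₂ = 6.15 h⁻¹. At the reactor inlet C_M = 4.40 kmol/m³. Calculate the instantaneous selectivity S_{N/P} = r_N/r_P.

0.106

S_{N/P} = r_N/r_P = (k₁·C_M^0.5)/(k₂·C_M) = (k₁/k₂)·C_M^-0.5.
= (1.37×4.400^0.5) / (6.15×4.400) = 2.874/27.06 = 0.106.
The undesired path is higher order in M, so low C_M (CSTR or dilute feed) favours N.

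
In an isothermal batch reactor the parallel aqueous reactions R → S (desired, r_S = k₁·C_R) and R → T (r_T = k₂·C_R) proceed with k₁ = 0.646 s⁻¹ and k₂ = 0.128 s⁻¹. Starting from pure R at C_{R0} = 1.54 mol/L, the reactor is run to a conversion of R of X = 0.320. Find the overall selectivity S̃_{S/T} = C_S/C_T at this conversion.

C_R = C_{R0}(1−X) = 1.047 mol/L.
Both paths are first order in R, so the instantaneous fraction to S is constant: dC_S/d(−C_R) = k₁/(k₁+k₂) = 0.8346.
C_S = 0.8346·(C_{R0}−C_R) = 0.8346×0.4928 = 0.411 mol/L.
C_T = (C_{R0}−C_R)−C_S = 0.08150 mol/L; S̃_{S/T} = 0.4113/0.08150 = 5.05.

5.05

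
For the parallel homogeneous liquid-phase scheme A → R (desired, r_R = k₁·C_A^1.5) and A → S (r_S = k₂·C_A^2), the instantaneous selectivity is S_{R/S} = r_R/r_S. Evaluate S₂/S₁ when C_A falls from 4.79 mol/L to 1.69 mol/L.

S_{R/S} = (k₁/k₂)·C_A^-0.5, so S₂/S₁ = (C_{A,2}/C_{A,1})^-0.5.
= (1.69/4.79)^(-0.5) = (0.3528)^(-0.5) = 1.68.
Selectivity toward R rises as C_A falls — low-concentration operation is favoured.

1.68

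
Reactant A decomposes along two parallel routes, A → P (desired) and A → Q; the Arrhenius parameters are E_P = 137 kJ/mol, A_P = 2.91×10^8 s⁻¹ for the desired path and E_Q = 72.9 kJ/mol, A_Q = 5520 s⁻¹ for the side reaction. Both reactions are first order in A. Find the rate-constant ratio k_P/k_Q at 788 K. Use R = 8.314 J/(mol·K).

2.97

With equal orders, S_{P/Q} = k_P/k_Q = (A_P/A_Q)·exp[(E_Q−E_P)/(RT)].
(E_Q−E_P)/(RT) = (72.9−137)×10³/(8.314×788) = -64100/6551 = -9.784.
k_P/k_Q = (2.91×10^8/5520)·exp(-9.784) = 52717 × 5.634×10^-5 = 2.97.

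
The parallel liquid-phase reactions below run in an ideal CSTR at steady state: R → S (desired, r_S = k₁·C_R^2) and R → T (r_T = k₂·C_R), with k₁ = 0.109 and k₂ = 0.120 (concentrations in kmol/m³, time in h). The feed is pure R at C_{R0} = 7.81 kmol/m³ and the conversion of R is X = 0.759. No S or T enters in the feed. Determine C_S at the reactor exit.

3.74 kmol/m³

Exit C_R = C_{R0}(1−X) = 7.81×0.241 = 1.882 kmol/m³.
Rates in a CSTR are evaluated at the outlet concentration: r_S = 0.109×1.882^2 = 0.3862, r_T = 0.120×1.882 = 0.2259.
Fraction of consumed R going to S: r_S/(r_S+r_T) = 0.6310.
C_S = 0.6310·C_{R0}·X = 0.6310×7.81×0.759 = 3.74 kmol/m³.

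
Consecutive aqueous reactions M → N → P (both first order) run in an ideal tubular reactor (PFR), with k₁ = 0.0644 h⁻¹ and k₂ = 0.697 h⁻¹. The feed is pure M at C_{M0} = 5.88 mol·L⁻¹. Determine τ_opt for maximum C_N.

3.76 h

For first-order series the maximum of C_N occurs at τ_opt = ln(k₂/k₁)/(k₂−k₁).
= ln(0.697/0.0644)/(0.697−0.0644) = ln(10.82)/0.6326 = 2.382/0.6326 = 3.76 h.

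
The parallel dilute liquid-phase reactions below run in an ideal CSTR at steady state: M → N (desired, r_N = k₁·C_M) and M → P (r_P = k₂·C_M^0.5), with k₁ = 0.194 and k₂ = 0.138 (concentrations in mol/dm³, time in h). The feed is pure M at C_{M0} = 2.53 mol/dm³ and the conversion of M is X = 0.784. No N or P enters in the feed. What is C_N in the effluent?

Exit C_M = C_{M0}(1−X) = 2.53×0.216 = 0.5465 mol/dm³.
In a CSTR the entire volume is at exit conditions, so r_N = 0.194×0.5465 = 0.1060 and r_P = 0.138×0.5465^0.5 = 0.1020.
Fraction of consumed M going to N: r_N/(r_N+r_P) = 0.5096.
C_N = 0.5096·C_{M0}·X = 0.5096×2.53×0.784 = 1.01 mol/dm³.

1.01 mol/dm³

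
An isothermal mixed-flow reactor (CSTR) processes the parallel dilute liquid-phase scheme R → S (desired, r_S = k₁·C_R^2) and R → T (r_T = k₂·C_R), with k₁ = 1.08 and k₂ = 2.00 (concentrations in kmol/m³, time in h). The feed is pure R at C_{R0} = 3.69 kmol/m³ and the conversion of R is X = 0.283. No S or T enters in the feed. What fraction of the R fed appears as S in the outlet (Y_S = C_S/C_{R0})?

Exit C_R = C_{R0}(1−X) = 3.69×0.717 = 2.646 kmol/m³.
In a CSTR the entire volume is at exit conditions, so r_S = 1.08×2.646^2 = 7.560 and r_T = 2.00×2.646 = 5.291.
Fraction of consumed R going to S: r_S/(r_S+r_T) = 0.5883.
C_S = 0.5883·C_{R0}·X = 0.5883×3.69×0.283 = 0.614 kmol/m³; Y_S = C_S/C_{R0} = 0.166.

0.166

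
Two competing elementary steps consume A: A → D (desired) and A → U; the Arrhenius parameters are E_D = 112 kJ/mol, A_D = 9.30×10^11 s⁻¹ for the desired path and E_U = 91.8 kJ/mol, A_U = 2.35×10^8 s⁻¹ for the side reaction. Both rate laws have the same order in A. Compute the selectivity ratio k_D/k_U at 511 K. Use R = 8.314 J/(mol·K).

34.1

With equal orders, S_{D/U} = k_D/k_U = (A_D/A_U)·exp[(E_U−E_D)/(RT)].
(E_U−E_D)/(RT) = (91.8−112)×10³/(8.314×511) = -20200/4248 = -4.755.
k_D/k_U = (9.30×10^11/2.35×10^8)·exp(-4.755) = 3957 × 0.008611 = 34.1.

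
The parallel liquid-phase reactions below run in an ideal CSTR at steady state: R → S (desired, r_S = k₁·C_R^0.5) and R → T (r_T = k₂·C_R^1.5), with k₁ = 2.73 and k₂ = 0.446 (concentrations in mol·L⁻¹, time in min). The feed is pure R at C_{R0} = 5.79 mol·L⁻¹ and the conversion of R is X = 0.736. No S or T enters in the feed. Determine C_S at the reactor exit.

3.41 mol·L⁻¹

Exit C_R = C_{R0}(1−X) = 5.79×0.264 = 1.529 mol·L⁻¹.
In a CSTR the entire volume is at exit conditions, so r_S = 2.73×1.529^0.5 = 3.375 and r_T = 0.446×1.529^1.5 = 0.8429.
Fraction of consumed R going to S: r_S/(r_S+r_T) = 0.8002.
C_S = 0.8002·C_{R0}·X = 0.8002×5.79×0.736 = 3.41 mol·L⁻¹.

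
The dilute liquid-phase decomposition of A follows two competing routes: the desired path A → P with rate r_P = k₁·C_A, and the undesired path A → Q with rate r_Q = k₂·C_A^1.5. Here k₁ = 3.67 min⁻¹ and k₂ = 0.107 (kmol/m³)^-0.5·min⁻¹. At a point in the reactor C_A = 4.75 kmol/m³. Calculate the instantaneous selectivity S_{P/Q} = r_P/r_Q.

15.7

S_{P/Q} = r_P/r_Q = (k₁·C_A)/(k₂·C_A^1.5) = (k₁/k₂)·C_A^-0.5.
= (3.67×4.750) / (0.107×4.750^1.5) = 17.43/1.108 = 15.7.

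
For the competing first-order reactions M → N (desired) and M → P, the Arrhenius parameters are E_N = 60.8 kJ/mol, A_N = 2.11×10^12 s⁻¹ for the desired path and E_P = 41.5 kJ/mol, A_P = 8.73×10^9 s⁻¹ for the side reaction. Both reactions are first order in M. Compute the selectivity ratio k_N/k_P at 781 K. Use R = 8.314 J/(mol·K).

12.4

k_N/k_P = (A_N/A_P)·exp[−(E_N−E_P)/(RT)] = (A_N/A_P)·exp[(E_P−E_N)/(RT)].
(E_P−E_N)/(RT) = (41.5−60.8)×10³/(8.314×781) = -19300/6493 = -2.972.
k_N/k_P = (2.11×10^12/8.73×10^9)·exp(-2.972) = 241.7 × 0.05118 = 12.4.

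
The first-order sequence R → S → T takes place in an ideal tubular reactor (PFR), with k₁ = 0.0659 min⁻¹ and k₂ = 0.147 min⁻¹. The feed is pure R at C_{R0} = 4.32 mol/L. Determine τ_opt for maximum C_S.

9.89 min

The intermediate peaks when r₁ = r₂, i.e. k₁e^(−k₁τ) = k₂e^(−k₂τ), giving τ_opt = ln(k₂/k₁)/(k₂−k₁).
= ln(0.147/0.0659)/(0.147−0.0659) = ln(2.231)/0.08110 = 0.8023/0.08110 = 9.89 min.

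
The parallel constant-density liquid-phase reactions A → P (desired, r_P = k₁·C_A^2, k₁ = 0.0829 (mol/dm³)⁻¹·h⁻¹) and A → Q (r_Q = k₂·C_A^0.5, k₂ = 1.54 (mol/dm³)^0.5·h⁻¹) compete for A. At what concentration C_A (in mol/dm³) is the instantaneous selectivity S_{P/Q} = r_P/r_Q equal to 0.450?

4.12 mol/dm³

S_{P/Q} = (k₁/k₂)·C_A^1.5 ⇒ C_A = (S·k₂/k₁)^(1/1.5).
= (0.450×1.54/0.0829)^(0.6667) = (8.359)^(0.6667) = 4.12 mol/dm³.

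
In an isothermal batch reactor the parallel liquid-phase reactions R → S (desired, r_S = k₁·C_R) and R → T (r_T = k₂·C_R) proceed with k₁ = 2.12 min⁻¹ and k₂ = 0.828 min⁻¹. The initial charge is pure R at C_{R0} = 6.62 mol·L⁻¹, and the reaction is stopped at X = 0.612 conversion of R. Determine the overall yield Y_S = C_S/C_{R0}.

C_R = C_{R0}(1−X) = 2.569 mol·L⁻¹.
Both paths are first order in R, so the instantaneous fraction to S is constant: dC_S/d(−C_R) = k₁/(k₁+k₂) = 0.7191.
C_S = 0.7191·(C_{R0}−C_R) = 0.7191×4.051 = 2.91 mol·L⁻¹.
Y_S = C_S/C_{R0} = 2.914/6.62 = 0.440.

0.440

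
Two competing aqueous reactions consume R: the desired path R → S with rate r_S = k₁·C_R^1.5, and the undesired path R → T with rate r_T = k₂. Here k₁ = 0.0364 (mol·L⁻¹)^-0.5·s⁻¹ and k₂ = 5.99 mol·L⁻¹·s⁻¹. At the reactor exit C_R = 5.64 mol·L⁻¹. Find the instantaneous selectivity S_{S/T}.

0.0814

S_{S/T} = r_S/r_T = (k₁·C_R^1.5)/(k₂) = (k₁/k₂)·C_R^1.5.
= (0.0364×5.640^1.5) / (5.99) = 0.4876/5.990 = 0.0814.
Since the desired path is higher order in R, keeping C_R high (PFR or concentrated feed) favours S.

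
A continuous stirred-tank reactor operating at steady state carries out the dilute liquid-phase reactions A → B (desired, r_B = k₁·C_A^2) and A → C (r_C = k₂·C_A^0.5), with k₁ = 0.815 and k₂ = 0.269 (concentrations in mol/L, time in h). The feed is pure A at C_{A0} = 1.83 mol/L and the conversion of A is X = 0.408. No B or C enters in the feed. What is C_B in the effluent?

Exit C_A = C_{A0}(1−X) = 1.83×0.592 = 1.083 mol/L.
In a CSTR the entire volume is at exit conditions, so r_B = 0.815×1.083^2 = 0.9565 and r_C = 0.269×1.083^0.5 = 0.2800.
Fraction of consumed A going to B: r_B/(r_B+r_C) = 0.7736.
C_B = 0.7736·C_{A0}·X = 0.7736×1.83×0.408 = 0.578 mol/L.

0.578 mol/L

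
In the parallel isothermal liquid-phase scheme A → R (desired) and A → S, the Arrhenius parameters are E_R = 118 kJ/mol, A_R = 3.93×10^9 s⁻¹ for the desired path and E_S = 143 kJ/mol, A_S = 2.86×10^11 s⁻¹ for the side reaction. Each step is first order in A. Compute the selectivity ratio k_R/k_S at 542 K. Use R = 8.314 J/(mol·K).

3.53

k_R/k_S = (A_R/A_S)·exp[−(E_R−E_S)/(RT)] = (A_R/A_S)·exp[(E_S−E_R)/(RT)].
(E_S−E_R)/(RT) = (143−118)×10³/(8.314×542) = 25000/4506 = 5.548.
k_R/k_S = (3.93×10^9/2.86×10^11)·exp(5.548) = 0.01374 × 256.7 = 3.53.
Since E_R < E_S, lowering the temperature improves selectivity toward R.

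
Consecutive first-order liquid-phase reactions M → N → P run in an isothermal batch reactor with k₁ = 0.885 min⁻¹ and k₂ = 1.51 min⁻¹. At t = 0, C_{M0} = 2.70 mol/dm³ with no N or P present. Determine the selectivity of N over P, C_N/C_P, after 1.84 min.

For first-order series with pure M initially, C_N(t) = k₁C_{M0}/(k₂−k₁)·(e^(−k₁t) − e^(−k₂t)).
e^(−k₁t) = e^(−0.885×1.84) = e^(−1.628) = 0.1962; e^(−k₂t) = e^(−2.778) = 0.06214.
C_N = 0.885×2.70/(1.51−0.885) × (0.1962−0.06214) = 3.823×0.1341 = 0.5127 mol/dm³.
C_M = C_{M0}e^(−k₁t) = 0.5299 mol/dm³, so C_P = C_{M0}−C_M−C_N = 1.657 mol/dm³; C_N/C_P = 0.309.

0.309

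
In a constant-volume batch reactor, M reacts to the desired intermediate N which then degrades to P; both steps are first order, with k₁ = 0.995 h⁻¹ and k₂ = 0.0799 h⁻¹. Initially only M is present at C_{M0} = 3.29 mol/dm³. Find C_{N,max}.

2.64 mol/dm³

Evaluating C_N at t_opt = ln(k₂/k₁)/(k₂−k₁) gives C_{N,max}/C_{M0} = (k₁/k₂)^[k₂/(k₂−k₁)].
= (0.995/0.0799)^(0.0799/(0.0799−0.995)) = (12.45)^(-0.08731) = 0.8024.
C_{N,max} = 0.8024×3.29 = 2.64 mol/dm³.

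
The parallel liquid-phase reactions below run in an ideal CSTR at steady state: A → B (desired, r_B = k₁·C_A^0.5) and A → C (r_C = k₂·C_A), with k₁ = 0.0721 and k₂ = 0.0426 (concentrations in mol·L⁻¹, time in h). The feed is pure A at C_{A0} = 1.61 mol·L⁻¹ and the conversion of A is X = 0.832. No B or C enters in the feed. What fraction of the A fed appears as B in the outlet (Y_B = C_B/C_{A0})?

0.636

Exit C_A = C_{A0}(1−X) = 1.61×0.168 = 0.2705 mol·L⁻¹.
Rates in a CSTR are evaluated at the outlet concentration: r_B = 0.0721×0.2705^0.5 = 0.03750, r_C = 0.0426×0.2705 = 0.01152.
Fraction of consumed A going to B: r_B/(r_B+r_C) = 0.7649.
C_B = 0.7649·C_{A0}·X = 0.7649×1.61×0.832 = 1.02 mol·L⁻¹; Y_B = C_B/C_{A0} = 0.636.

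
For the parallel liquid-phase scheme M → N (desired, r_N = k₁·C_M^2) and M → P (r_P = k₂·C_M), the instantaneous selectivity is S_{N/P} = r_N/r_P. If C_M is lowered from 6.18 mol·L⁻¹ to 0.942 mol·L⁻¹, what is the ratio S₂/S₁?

0.152

S_{N/P} = (k₁/k₂)·C_M, so S₂/S₁ = (C_{M,2}/C_{M,1}).
= 0.942/6.18 = 0.152.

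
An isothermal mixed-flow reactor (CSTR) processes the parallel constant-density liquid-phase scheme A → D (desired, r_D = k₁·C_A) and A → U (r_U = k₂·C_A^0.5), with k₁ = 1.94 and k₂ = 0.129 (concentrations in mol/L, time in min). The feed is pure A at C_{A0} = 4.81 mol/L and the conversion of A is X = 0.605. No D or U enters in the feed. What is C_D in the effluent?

2.78 mol/L

Exit C_A = C_{A0}(1−X) = 4.81×0.395 = 1.900 mol/L.
A CSTR operates uniformly at the exit composition, giving r_D = 3.686 and r_U = 0.1778 (each k·C_A^n at C_A = 1.900).
Fraction of consumed A going to D: r_D/(r_D+r_U) = 0.9540.
C_D = 0.9540·C_{A0}·X = 0.9540×4.81×0.605 = 2.78 mol/L.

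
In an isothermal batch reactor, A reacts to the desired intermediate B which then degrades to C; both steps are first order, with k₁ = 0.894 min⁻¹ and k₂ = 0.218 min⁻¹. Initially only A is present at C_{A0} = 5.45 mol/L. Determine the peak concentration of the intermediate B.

For a first-order series the maximum intermediate yield is C_{B,max}/C_{A0} = (k₁/k₂)^[k₂/(k₂−k₁)].
= (0.894/0.218)^(0.218/(0.218−0.894)) = (4.101)^(-0.3225) = 0.6344.
C_{B,max} = 0.6344×5.45 = 3.46 mol/L.

3.46 mol/L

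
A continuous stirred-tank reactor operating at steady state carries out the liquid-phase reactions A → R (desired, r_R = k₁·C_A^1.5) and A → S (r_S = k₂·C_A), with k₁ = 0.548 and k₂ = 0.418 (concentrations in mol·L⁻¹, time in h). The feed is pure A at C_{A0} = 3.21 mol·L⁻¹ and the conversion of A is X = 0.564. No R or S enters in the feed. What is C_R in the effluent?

Exit C_A = C_{A0}(1−X) = 3.21×0.436 = 1.400 mol·L⁻¹.
A CSTR operates uniformly at the exit composition, giving r_R = 0.9073 and r_S = 0.5850 (each k·C_A^n at C_A = 1.400).
Fraction of consumed A going to R: r_R/(r_R+r_S) = 0.6080.
C_R = 0.6080·C_{A0}·X = 0.6080×3.21×0.564 = 1.10 mol·L⁻¹.

1.10 mol·L⁻¹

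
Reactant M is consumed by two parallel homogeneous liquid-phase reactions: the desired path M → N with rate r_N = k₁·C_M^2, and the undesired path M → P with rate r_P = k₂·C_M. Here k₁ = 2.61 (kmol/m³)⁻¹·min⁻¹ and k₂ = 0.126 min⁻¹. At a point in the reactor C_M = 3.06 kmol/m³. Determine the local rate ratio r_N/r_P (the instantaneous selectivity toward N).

S_{N/P} = r_N/r_P = (k₁·C_M^2)/(k₂·C_M) = (k₁/k₂)·C_M.
= (2.61×3.060^2) / (0.126×3.060) = 24.44/0.3856 = 63.4.

63.4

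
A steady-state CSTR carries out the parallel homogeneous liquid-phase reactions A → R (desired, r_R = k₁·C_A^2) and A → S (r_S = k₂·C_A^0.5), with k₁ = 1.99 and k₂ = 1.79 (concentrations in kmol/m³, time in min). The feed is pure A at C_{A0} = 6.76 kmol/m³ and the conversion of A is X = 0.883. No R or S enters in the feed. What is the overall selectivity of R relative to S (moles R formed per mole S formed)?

Exit C_A = C_{A0}(1−X) = 6.76×0.117 = 0.7909 kmol/m³.
In a CSTR the entire volume is at exit conditions, so r_R = 1.99×0.7909^2 = 1.245 and r_S = 1.79×0.7909^0.5 = 1.592.
Overall selectivity = C_R/C_S = r_Rτ/(r_Sτ) = r_R/r_S = 0.782.

0.782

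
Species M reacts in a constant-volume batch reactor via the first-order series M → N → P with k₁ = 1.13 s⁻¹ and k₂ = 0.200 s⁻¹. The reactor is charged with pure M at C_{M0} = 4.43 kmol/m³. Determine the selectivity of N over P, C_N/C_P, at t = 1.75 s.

3.96

Solving the coupled first-order balances gives C_N(t) = [k₁/(k₂−k₁)]·C_{M0}·(e^(−k₁t) − e^(−k₂t)).
e^(−k₁t) = e^(−1.13×1.75) = e^(−1.977) = 0.1384; e^(−k₂t) = e^(−0.3500) = 0.7047.
C_N = 1.13×4.43/(0.200−1.13) × (0.1384−0.7047) = (-5.383)×(-0.5663) = 3.048 kmol/m³.
C_M = C_{M0}e^(−k₁t) = 0.6132 kmol/m³, so C_P = C_{M0}−C_M−C_N = 0.7687 kmol/m³; C_N/C_P = 3.96.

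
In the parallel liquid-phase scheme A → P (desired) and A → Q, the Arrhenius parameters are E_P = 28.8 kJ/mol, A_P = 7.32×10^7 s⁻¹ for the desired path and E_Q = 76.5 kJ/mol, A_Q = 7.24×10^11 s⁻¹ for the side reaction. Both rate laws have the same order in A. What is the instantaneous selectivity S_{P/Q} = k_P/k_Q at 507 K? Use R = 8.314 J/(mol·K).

8.30

k_P/k_Q = (A_P/A_Q)·exp[−(E_P−E_Q)/(RT)] = (A_P/A_Q)·exp[(E_Q−E_P)/(RT)].
(E_Q−E_P)/(RT) = (76.5−28.8)×10³/(8.314×507) = 47700/4215 = 11.32.
k_P/k_Q = (7.32×10^7/7.24×10^11)·exp(11.32) = 1.011×10^-4 × 82141 = 8.30.
Since E_P < E_Q, lowering the temperature improves selectivity toward P.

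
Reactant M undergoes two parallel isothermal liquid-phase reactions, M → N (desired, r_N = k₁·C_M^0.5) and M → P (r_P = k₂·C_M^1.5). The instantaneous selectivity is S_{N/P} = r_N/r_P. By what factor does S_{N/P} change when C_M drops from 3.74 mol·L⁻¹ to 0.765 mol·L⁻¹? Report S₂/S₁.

S_{N/P} = (k₁/k₂)·C_M⁻¹, so S₂/S₁ = (C_{M,2}/C_{M,1})⁻¹.
= 3.74/0.765 = 4.89.

4.89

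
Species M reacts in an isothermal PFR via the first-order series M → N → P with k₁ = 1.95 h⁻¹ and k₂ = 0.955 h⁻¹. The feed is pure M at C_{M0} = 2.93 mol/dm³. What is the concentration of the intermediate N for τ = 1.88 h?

The intermediate concentration in a first-order A→B→C sequence is C_N = k₁C_{M0}(e^(−k₁τ) − e^(−k₂τ))/(k₂−k₁).
e^(−k₁τ) = e^(−1.95×1.88) = e^(−3.666) = 0.02558; e^(−k₂τ) = e^(−1.795) = 0.1661.
C_N = 1.95×2.93/(0.955−1.95) × (0.02558−0.1661) = (-5.742)×(-0.1405) = 0.8067 mol/dm³.

0.807 mol/dm³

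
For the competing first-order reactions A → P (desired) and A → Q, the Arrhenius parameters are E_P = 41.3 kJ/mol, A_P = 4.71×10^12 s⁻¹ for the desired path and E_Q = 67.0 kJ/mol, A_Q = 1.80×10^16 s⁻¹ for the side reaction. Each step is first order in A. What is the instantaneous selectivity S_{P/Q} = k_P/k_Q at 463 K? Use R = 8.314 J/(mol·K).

Since both paths have the same order in A, the concentration cancels and S_{P/Q} = k_P/k_Q = (A_P/A_Q)·exp[(E_Q−E_P)/(RT)].
(E_Q−E_P)/(RT) = (67.0−41.3)×10³/(8.314×463) = 25700/3849 = 6.676.
k_P/k_Q = (4.71×10^12/1.80×10^16)·exp(6.676) = 2.617×10^-4 × 793.5 = 0.208.

0.208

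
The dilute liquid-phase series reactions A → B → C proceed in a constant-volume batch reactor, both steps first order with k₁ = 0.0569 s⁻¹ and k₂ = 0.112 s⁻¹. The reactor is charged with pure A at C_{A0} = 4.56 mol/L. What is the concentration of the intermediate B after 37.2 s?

The intermediate concentration in a first-order A→B→C sequence is C_B = k₁C_{A0}(e^(−k₁t) − e^(−k₂t))/(k₂−k₁).
e^(−k₁t) = e^(−0.0569×37.2) = e^(−2.117) = 0.1204; e^(−k₂t) = e^(−4.166) = 0.01551.
C_B = 0.0569×4.56/(0.112−0.0569) × (0.1204−0.01551) = 4.709×0.1049 = 0.4941 mol/L.

0.494 mol/L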